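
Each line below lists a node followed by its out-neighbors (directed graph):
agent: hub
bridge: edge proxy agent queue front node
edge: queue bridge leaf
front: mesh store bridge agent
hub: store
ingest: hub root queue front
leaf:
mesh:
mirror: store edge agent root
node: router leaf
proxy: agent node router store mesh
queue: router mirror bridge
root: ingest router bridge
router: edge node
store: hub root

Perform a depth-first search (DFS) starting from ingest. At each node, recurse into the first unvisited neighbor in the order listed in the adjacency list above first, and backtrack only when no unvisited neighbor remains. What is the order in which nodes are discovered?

ingest, hub, store, root, router, edge, queue, mirror, agent, bridge, proxy, node, leaf, mesh, front

Visit ingest
ingest → hub
hub → store
store → root
root → router
router → edge
edge → queue
queue → mirror
mirror → agent
queue → bridge
bridge → proxy
proxy → node
node → leaf
proxy → mesh
bridge → front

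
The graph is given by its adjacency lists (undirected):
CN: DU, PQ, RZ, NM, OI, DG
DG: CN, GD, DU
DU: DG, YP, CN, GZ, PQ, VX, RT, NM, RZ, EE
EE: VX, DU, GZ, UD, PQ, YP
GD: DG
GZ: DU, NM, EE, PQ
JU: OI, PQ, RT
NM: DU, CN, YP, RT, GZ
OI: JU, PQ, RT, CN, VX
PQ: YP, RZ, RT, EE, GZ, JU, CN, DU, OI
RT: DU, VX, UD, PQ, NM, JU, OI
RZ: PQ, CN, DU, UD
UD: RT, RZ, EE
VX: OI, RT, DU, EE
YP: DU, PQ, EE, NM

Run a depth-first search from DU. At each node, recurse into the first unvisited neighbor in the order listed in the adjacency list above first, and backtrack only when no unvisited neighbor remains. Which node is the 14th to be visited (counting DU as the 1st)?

GZ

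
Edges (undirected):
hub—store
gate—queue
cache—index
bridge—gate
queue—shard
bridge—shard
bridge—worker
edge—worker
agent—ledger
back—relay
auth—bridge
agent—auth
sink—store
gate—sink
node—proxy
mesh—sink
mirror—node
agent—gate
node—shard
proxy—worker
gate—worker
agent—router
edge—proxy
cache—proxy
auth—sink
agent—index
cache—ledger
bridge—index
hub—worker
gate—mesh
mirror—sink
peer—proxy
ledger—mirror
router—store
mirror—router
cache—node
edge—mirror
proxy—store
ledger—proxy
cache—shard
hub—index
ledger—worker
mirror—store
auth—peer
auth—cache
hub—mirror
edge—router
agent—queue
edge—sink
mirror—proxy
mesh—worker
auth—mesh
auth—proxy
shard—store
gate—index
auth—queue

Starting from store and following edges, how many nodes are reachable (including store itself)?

BFS from store visits: store, sink, shard, router, proxy, mirror, hub, mesh, gate, edge, auth, queue, node, cache, bridge, agent, worker, peer, ledger, index
Reachable nodes: 20 of 22 total.

20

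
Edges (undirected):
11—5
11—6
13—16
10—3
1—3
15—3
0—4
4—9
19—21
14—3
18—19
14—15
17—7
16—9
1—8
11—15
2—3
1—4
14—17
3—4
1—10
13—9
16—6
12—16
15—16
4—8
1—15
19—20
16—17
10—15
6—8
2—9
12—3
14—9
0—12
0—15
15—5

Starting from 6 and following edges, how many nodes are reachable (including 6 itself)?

18

BFS from 6 visits: 6, 8, 11, 16, 1, 4, 5, 15, 9, 12, 13, 17, 3, 10, 0, 14, 2, 7
Reachable nodes: 18 of 22 total.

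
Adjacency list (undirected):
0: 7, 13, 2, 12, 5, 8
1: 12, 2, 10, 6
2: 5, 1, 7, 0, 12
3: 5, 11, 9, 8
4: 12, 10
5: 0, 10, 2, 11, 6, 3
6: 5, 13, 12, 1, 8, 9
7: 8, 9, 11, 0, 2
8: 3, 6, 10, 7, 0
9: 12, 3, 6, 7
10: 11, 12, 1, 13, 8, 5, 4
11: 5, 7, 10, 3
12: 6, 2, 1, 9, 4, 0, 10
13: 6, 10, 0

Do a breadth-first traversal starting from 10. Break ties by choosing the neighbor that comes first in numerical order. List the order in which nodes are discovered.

10, 1, 4, 5, 8, 11, 12, 13, 2, 6, 0, 3, 7, 9

Visit 10; enqueue 1, 4, 5, 8, 11, 12, 13 → queue [1, 4, 5, 8, 11, 12, 13]
Visit 1; enqueue 2, 6 → queue [4, 5, 8, 11, 12, 13, 2, 6]
Visit 4 → queue [5, 8, 11, 12, 13, 2, 6]
Visit 5; enqueue 0, 3 → queue [8, 11, 12, 13, 2, 6, 0, 3]
Visit 8; enqueue 7 → queue [11, 12, 13, 2, 6, 0, 3, 7]
Visit 11 → queue [12, 13, 2, 6, 0, 3, 7]
Visit 12; enqueue 9 → queue [13, 2, 6, 0, 3, 7, 9]
Visit 13 → queue [2, 6, 0, 3, 7, 9]
Visit 2 → queue [6, 0, 3, 7, 9]
Visit 6 → queue [0, 3, 7, 9]
Visit 0 → queue [3, 7, 9]
Visit 3 → queue [7, 9]
Visit 7 → queue [9]
Visit 9 → queue []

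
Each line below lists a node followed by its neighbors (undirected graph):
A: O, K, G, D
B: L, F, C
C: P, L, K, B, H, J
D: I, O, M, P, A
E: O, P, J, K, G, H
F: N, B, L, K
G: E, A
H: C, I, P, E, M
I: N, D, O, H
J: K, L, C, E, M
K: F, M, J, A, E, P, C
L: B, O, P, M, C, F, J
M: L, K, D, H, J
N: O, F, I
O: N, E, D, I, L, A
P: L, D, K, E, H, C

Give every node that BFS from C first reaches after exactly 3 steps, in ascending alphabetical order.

G, N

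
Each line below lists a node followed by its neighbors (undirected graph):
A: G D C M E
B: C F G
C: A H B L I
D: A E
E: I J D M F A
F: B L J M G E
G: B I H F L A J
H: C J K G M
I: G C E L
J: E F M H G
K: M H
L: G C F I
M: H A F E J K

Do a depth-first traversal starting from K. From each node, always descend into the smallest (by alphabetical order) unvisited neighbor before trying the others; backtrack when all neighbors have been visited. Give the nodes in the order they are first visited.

Visit K
K → H
H → C
C → A
A → D
D → E
E → F
F → B
B → G
G → I
I → L
G → J
J → M

K, H, C, A, D, E, F, B, G, I, L, J, M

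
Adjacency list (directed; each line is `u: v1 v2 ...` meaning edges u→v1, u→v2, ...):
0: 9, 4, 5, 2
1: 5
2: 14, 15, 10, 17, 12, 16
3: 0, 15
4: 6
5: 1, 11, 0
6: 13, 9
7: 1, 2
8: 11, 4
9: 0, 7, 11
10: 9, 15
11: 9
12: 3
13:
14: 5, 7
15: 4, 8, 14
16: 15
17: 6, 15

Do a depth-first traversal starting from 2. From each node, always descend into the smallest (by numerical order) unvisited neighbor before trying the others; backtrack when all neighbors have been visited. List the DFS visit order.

2 -> 10 -> 9 -> 0 -> 4 -> 6 -> 13 -> 5 -> 1 -> 11 -> 7 -> 15 -> 8 -> 14 -> 12 -> 3 -> 16 -> 17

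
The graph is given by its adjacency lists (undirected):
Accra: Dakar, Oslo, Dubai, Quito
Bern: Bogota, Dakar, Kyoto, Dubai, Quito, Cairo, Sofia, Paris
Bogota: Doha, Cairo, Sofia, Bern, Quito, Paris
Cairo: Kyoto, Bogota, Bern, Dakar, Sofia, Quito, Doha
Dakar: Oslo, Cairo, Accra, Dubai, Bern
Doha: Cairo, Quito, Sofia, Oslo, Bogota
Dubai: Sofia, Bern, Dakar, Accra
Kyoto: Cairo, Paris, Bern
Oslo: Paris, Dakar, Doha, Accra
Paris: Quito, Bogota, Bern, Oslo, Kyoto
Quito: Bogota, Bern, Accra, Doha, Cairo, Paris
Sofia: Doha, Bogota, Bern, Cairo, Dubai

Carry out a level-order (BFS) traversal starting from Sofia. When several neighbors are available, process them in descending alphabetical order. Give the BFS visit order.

Sofia -> Dubai -> Doha -> Cairo -> Bogota -> Bern -> Dakar -> Accra -> Quito -> Oslo -> Kyoto -> Paris

Visit Sofia; enqueue Dubai, Doha, Cairo, Bogota, Bern → queue [Dubai, Doha, Cairo, Bogota, Bern]
Visit Dubai; enqueue Dakar, Accra → queue [Doha, Cairo, Bogota, Bern, Dakar, Accra]
Visit Doha; enqueue Quito, Oslo → queue [Cairo, Bogota, Bern, Dakar, Accra, Quito, Oslo]
Visit Cairo; enqueue Kyoto → queue [Bogota, Bern, Dakar, Accra, Quito, Oslo, Kyoto]
Visit Bogota; enqueue Paris → queue [Bern, Dakar, Accra, Quito, Oslo, Kyoto, Paris]
Visit Bern → queue [Dakar, Accra, Quito, Oslo, Kyoto, Paris]
Visit Dakar → queue [Accra, Quito, Oslo, Kyoto, Paris]
Visit Accra → queue [Quito, Oslo, Kyoto, Paris]
Visit Quito → queue [Oslo, Kyoto, Paris]
Visit Oslo → queue [Kyoto, Paris]
Visit Kyoto → queue [Paris]
Visit Paris → queue []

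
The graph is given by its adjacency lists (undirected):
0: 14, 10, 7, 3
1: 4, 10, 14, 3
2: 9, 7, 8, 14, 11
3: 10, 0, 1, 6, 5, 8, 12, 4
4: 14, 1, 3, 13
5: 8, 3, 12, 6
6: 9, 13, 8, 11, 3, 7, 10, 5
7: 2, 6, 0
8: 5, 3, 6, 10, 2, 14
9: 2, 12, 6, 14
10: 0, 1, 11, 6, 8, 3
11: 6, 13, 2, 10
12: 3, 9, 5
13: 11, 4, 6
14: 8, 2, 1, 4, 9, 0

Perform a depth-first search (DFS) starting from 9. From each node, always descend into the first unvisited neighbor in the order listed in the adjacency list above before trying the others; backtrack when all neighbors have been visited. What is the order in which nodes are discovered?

9 → 2 → 7 → 6 → 13 → 11 → 10 → 0 → 14 → 8 → 5 → 3 → 1 → 4 → 12

Visit 9
9 → 2
2 → 7
7 → 6
6 → 13
13 → 11
11 → 10
10 → 0
0 → 14
14 → 8
8 → 5
5 → 3
3 → 1
1 → 4
3 → 12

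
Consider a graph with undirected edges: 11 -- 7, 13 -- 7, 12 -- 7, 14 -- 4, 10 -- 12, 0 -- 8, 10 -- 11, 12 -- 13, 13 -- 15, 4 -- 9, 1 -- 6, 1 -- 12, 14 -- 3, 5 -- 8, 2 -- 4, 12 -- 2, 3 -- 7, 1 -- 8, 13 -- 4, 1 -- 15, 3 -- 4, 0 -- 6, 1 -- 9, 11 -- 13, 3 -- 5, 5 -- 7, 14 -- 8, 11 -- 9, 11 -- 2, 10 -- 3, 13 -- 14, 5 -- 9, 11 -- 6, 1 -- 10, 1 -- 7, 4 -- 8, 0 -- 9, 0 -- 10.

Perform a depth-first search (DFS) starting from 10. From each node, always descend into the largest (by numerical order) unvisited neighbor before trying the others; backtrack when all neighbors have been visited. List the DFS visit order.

Visit 10
10 → 12
12 → 13
13 → 15
15 → 1
1 → 9
9 → 11
11 → 7
7 → 5
5 → 8
8 → 14
14 → 4
4 → 3
4 → 2
8 → 0
0 → 6

10 -> 12 -> 13 -> 15 -> 1 -> 9 -> 11 -> 7 -> 5 -> 8 -> 14 -> 4 -> 3 -> 2 -> 0 -> 6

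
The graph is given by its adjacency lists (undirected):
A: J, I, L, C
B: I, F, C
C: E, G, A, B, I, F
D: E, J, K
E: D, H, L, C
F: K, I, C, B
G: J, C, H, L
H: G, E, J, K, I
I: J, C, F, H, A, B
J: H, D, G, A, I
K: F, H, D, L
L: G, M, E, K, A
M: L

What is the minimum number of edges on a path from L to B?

Level 0: L
Level 1: A, E, G, K, M
Level 2: C, D, F, H, I, J
Level 3: B
B first appears at level 3.

3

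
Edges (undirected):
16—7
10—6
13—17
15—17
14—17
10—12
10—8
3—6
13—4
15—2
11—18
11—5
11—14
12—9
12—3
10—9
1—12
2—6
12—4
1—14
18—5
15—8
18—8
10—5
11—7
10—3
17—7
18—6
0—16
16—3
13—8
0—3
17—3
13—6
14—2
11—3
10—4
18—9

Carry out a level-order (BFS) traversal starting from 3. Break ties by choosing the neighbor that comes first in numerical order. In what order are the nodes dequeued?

3 -> 0 -> 6 -> 10 -> 11 -> 12 -> 16 -> 17 -> 2 -> 13 -> 18 -> 4 -> 5 -> 8 -> 9 -> 7 -> 14 -> 1 -> 15

Visit 3; enqueue 0, 6, 10, 11, 12, 16, 17 → queue [0, 6, 10, 11, 12, 16, 17]
Visit 0 → queue [6, 10, 11, 12, 16, 17]
Visit 6; enqueue 2, 13, 18 → queue [10, 11, 12, 16, 17, 2, 13, 18]
Visit 10; enqueue 4, 5, 8, 9 → queue [11, 12, 16, 17, 2, 13, 18, 4, 5, 8, 9]
Visit 11; enqueue 7, 14 → queue [12, 16, 17, 2, 13, 18, 4, 5, 8, 9, 7, 14]
Visit 12; enqueue 1 → queue [16, 17, 2, 13, 18, 4, 5, 8, 9, 7, 14, 1]
Visit 16 → queue [17, 2, 13, 18, 4, 5, 8, 9, 7, 14, 1]
Visit 17; enqueue 15 → queue [2, 13, 18, 4, 5, 8, 9, 7, 14, 1, 15]
Visit 2 → queue [13, 18, 4, 5, 8, 9, 7, 14, 1, 15]
Visit 13 → queue [18, 4, 5, 8, 9, 7, 14, 1, 15]
Visit 18 → queue [4, 5, 8, 9, 7, 14, 1, 15]
Visit 4 → queue [5, 8, 9, 7, 14, 1, 15]
Visit 5 → queue [8, 9, 7, 14, 1, 15]
Visit 8 → queue [9, 7, 14, 1, 15]
Visit 9 → queue [7, 14, 1, 15]
Visit 7 → queue [14, 1, 15]
Visit 14 → queue [1, 15]
Visit 1 → queue [15]
Visit 15 → queue []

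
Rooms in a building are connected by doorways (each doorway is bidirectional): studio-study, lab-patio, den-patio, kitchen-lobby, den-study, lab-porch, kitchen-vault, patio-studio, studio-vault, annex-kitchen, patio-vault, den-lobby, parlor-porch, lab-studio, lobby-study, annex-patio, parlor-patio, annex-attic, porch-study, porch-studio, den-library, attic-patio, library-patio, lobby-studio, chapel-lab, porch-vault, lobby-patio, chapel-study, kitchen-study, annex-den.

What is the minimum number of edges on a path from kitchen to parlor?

3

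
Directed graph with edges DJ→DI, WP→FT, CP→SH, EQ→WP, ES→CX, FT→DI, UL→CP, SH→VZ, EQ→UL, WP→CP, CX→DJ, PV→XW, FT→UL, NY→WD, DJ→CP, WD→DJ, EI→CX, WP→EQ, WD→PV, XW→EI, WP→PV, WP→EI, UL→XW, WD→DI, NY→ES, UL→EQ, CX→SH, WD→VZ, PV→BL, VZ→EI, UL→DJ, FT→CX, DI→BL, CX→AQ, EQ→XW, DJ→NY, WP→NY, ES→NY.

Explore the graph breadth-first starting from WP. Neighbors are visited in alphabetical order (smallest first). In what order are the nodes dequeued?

Visit WP; enqueue CP, EI, EQ, FT, NY, PV → queue [CP, EI, EQ, FT, NY, PV]
Visit CP; enqueue SH → queue [EI, EQ, FT, NY, PV, SH]
Visit EI; enqueue CX → queue [EQ, FT, NY, PV, SH, CX]
Visit EQ; enqueue UL, XW → queue [FT, NY, PV, SH, CX, UL, XW]
Visit FT; enqueue DI → queue [NY, PV, SH, CX, UL, XW, DI]
Visit NY; enqueue ES, WD → queue [PV, SH, CX, UL, XW, DI, ES, WD]
Visit PV; enqueue BL → queue [SH, CX, UL, XW, DI, ES, WD, BL]
Visit SH; enqueue VZ → queue [CX, UL, XW, DI, ES, WD, BL, VZ]
Visit CX; enqueue AQ, DJ → queue [UL, XW, DI, ES, WD, BL, VZ, AQ, DJ]
Visit UL → queue [XW, DI, ES, WD, BL, VZ, AQ, DJ]
Visit XW → queue [DI, ES, WD, BL, VZ, AQ, DJ]
Visit DI → queue [ES, WD, BL, VZ, AQ, DJ]
Visit ES → queue [WD, BL, VZ, AQ, DJ]
Visit WD → queue [BL, VZ, AQ, DJ]
Visit BL → queue [VZ, AQ, DJ]
Visit VZ → queue [AQ, DJ]
Visit AQ → queue [DJ]
Visit DJ → queue []

WP CP EI EQ FT NY PV SH CX UL XW DI ES WD BL VZ AQ DJ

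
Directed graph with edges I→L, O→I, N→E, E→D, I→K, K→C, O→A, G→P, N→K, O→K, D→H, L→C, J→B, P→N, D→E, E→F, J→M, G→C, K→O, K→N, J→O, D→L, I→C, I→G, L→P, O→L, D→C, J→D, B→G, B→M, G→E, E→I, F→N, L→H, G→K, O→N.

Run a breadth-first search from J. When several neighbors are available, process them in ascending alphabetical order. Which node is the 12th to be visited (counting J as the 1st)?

I

Visit J; enqueue B, D, M, O → queue [B, D, M, O]
Visit B; enqueue G → queue [D, M, O, G]
Visit D; enqueue C, E, H, L → queue [M, O, G, C, E, H, L]
Visit M → queue [O, G, C, E, H, L]
Visit O; enqueue A, I, K, N → queue [G, C, E, H, L, A, I, K, N]
Visit G; enqueue P → queue [C, E, H, L, A, I, K, N, P]
Visit C → queue [E, H, L, A, I, K, N, P]
Visit E; enqueue F → queue [H, L, A, I, K, N, P, F]
Visit H → queue [L, A, I, K, N, P, F]
Visit L → queue [A, I, K, N, P, F]
Visit A → queue [I, K, N, P, F]
Visit I → queue [K, N, P, F]
Visit K → queue [N, P, F]
Visit N → queue [P, F]
Visit P → queue [F]
Visit F → queue []

Visit order: J, B, D, M, O, G, C, E, H, L, A, I, K, N, P, F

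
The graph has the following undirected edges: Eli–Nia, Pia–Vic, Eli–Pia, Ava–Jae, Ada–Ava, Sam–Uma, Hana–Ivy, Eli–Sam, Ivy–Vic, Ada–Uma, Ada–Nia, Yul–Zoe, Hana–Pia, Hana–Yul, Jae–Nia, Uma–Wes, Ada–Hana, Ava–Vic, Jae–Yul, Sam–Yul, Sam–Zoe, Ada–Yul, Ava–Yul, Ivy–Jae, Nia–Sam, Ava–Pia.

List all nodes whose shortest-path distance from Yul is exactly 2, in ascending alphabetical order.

Level 0: Yul
Level 1: Ada, Ava, Hana, Jae, Sam, Zoe
Level 2: Eli, Ivy, Nia, Pia, Uma, Vic
Level 3: Wes

Eli, Ivy, Nia, Pia, Uma, Vic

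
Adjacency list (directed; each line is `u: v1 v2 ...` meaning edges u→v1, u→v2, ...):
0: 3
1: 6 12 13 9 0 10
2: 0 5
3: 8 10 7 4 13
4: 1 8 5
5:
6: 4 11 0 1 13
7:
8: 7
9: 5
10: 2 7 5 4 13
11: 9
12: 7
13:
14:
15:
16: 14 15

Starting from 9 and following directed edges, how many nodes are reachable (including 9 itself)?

BFS from 9 visits: 9, 5
Reachable nodes: 2 of 17 total.

2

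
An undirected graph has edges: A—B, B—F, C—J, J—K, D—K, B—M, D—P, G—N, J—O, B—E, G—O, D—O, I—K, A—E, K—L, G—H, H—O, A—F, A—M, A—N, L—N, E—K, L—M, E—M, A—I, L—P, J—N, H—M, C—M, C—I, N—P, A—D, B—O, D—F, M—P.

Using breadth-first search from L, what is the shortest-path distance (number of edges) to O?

Level 0: L
Level 1: K, M, N, P
Level 2: A, B, C, D, E, G, H, I, J
Level 3: F, O
O first appears at level 3.

3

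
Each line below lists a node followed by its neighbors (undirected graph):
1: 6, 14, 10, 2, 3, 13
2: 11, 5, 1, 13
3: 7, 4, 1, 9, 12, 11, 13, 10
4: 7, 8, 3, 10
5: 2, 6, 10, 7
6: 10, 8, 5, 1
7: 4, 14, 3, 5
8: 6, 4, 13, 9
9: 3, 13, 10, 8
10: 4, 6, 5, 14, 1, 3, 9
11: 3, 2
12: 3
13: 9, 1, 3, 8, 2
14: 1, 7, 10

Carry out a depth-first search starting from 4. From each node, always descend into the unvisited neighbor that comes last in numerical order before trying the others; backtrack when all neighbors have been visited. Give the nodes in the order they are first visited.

Visit 4
4 → 10
10 → 14
14 → 7
7 → 5
5 → 6
6 → 8
8 → 13
13 → 9
9 → 3
3 → 12
3 → 11
11 → 2
2 → 1

4 10 14 7 5 6 8 13 9 3 12 11 2 1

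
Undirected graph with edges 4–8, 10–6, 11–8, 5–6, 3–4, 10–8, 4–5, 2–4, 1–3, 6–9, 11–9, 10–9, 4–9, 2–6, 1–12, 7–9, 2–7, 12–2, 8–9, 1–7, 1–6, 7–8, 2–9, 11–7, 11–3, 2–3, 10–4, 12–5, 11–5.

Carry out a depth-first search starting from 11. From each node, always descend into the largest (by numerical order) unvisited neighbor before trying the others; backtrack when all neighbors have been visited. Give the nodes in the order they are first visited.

11, 9, 10, 8, 7, 2, 12, 5, 6, 1, 3, 4

Visit 11
11 → 9
9 → 10
10 → 8
8 → 7
7 → 2
2 → 12
12 → 5
5 → 6
6 → 1
1 → 3
3 → 4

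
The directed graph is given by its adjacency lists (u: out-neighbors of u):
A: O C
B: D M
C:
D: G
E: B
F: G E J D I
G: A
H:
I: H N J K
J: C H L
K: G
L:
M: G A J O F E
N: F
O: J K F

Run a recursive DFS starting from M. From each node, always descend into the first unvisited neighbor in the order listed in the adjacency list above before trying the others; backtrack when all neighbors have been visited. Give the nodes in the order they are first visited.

Visit M
M → G
G → A
A → O
O → J
J → C
J → H
J → L
O → K
O → F
F → E
E → B
B → D
F → I
I → N

M G A O J C H L K F E B D I N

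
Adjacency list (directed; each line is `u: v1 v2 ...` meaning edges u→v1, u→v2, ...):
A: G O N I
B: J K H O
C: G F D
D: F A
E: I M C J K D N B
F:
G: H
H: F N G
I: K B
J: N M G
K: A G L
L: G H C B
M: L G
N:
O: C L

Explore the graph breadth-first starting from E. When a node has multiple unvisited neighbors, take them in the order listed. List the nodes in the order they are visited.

Visit E; enqueue I, M, C, J, K, D, N, B → queue [I, M, C, J, K, D, N, B]
Visit I → queue [M, C, J, K, D, N, B]
Visit M; enqueue L, G → queue [C, J, K, D, N, B, L, G]
Visit C; enqueue F → queue [J, K, D, N, B, L, G, F]
Visit J → queue [K, D, N, B, L, G, F]
Visit K; enqueue A → queue [D, N, B, L, G, F, A]
Visit D → queue [N, B, L, G, F, A]
Visit N → queue [B, L, G, F, A]
Visit B; enqueue H, O → queue [L, G, F, A, H, O]
Visit L → queue [G, F, A, H, O]
Visit G → queue [F, A, H, O]
Visit F → queue [A, H, O]
Visit A → queue [H, O]
Visit H → queue [O]
Visit O → queue []

E, I, M, C, J, K, D, N, B, L, G, F, A, H, O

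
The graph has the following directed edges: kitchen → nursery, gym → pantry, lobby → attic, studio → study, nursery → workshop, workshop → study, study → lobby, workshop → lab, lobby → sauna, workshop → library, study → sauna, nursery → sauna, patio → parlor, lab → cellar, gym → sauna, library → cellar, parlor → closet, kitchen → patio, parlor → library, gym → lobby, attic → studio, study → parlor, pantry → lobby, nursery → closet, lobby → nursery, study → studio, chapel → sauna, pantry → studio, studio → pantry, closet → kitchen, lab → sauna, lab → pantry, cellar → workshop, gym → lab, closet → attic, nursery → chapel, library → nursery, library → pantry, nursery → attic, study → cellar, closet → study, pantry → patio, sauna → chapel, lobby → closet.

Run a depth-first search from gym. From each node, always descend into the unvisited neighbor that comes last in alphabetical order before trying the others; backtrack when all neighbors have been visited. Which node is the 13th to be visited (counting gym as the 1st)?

closet

Visit gym
gym → sauna
sauna → chapel
gym → pantry
pantry → studio
studio → study
study → parlor
parlor → library
library → nursery
nursery → workshop
workshop → lab
lab → cellar
nursery → closet
closet → kitchen
kitchen → patio
closet → attic
study → lobby

Visit order: gym, sauna, chapel, pantry, studio, study, parlor, library, nursery, workshop, lab, cellar, closet, kitchen, patio, attic, lobby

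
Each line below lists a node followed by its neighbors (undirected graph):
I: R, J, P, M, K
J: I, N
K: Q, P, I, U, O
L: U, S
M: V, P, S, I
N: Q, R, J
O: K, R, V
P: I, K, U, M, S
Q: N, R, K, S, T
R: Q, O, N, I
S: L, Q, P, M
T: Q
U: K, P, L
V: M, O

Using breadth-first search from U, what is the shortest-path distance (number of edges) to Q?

2

Level 0: U
Level 1: K, L, P
Level 2: I, M, O, Q, S
Level 3: J, N, R, T, V
Q first appears at level 2.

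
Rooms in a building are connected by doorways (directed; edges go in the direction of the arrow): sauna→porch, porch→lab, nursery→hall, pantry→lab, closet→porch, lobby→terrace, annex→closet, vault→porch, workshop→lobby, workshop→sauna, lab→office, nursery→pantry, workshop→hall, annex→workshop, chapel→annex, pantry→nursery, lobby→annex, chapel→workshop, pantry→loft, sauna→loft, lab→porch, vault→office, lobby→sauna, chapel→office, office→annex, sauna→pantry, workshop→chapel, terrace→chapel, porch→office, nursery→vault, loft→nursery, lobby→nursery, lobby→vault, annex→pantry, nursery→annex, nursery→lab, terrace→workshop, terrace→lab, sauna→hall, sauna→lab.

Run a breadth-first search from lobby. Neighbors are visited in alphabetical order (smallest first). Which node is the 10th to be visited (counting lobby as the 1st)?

hall

Visit lobby; enqueue annex, nursery, sauna, terrace, vault → queue [annex, nursery, sauna, terrace, vault]
Visit annex; enqueue closet, pantry, workshop → queue [nursery, sauna, terrace, vault, closet, pantry, workshop]
Visit nursery; enqueue hall, lab → queue [sauna, terrace, vault, closet, pantry, workshop, hall, lab]
Visit sauna; enqueue loft, porch → queue [terrace, vault, closet, pantry, workshop, hall, lab, loft, porch]
Visit terrace; enqueue chapel → queue [vault, closet, pantry, workshop, hall, lab, loft, porch, chapel]
Visit vault; enqueue office → queue [closet, pantry, workshop, hall, lab, loft, porch, chapel, office]
Visit closet → queue [pantry, workshop, hall, lab, loft, porch, chapel, office]
Visit pantry → queue [workshop, hall, lab, loft, porch, chapel, office]
Visit workshop → queue [hall, lab, loft, porch, chapel, office]
Visit hall → queue [lab, loft, porch, chapel, office]
Visit lab → queue [loft, porch, chapel, office]
Visit loft → queue [porch, chapel, office]
Visit porch → queue [chapel, office]
Visit chapel → queue [office]
Visit office → queue []

Visit order: lobby, annex, nursery, sauna, terrace, vault, closet, pantry, workshop, hall, lab, loft, porch, chapel, office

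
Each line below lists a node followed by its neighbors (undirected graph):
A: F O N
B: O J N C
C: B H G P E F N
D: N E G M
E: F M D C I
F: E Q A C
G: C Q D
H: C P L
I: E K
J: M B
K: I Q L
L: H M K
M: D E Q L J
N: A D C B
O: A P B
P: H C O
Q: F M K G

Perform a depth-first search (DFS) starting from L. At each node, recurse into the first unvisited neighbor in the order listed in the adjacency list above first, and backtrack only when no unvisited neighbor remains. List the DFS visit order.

L H C B O A F E M D N G Q K I J P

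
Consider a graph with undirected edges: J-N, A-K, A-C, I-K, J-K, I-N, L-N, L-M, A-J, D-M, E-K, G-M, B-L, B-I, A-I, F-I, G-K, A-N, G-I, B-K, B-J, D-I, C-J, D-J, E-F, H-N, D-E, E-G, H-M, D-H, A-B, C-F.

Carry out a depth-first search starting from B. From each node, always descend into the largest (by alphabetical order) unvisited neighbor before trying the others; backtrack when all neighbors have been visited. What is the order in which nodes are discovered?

Visit B
B → L
L → N
N → J
J → K
K → I
I → G
G → M
M → H
H → D
D → E
E → F
F → C
C → A

B L N J K I G M H D E F C A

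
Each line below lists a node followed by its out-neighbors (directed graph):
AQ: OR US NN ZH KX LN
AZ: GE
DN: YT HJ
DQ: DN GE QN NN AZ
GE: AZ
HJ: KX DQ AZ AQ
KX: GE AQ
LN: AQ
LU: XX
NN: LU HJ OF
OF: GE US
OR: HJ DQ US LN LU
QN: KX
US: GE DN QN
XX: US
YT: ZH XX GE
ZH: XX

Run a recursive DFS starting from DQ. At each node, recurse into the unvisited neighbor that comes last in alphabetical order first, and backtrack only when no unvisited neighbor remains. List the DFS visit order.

DQ QN KX GE AZ AQ ZH XX US DN YT HJ OR LU LN NN OF

Visit DQ
DQ → QN
QN → KX
KX → GE
GE → AZ
KX → AQ
AQ → ZH
ZH → XX
XX → US
US → DN
DN → YT
DN → HJ
AQ → OR
OR → LU
OR → LN
AQ → NN
NN → OF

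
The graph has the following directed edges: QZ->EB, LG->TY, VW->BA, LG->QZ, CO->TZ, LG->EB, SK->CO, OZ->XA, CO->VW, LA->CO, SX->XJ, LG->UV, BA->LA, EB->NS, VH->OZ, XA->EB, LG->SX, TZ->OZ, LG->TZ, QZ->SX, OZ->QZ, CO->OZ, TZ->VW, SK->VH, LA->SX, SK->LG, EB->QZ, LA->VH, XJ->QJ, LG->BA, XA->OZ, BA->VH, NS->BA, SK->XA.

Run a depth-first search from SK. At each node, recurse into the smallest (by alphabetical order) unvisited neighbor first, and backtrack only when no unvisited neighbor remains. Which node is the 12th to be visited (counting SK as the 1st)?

Visit SK
SK → CO
CO → OZ
OZ → QZ
QZ → EB
EB → NS
NS → BA
BA → LA
LA → SX
SX → XJ
XJ → QJ
LA → VH
OZ → XA
CO → TZ
TZ → VW
SK → LG
LG → TY
LG → UV

Visit order: SK, CO, OZ, QZ, EB, NS, BA, LA, SX, XJ, QJ, VH, XA, TZ, VW, LG, TY, UV

VH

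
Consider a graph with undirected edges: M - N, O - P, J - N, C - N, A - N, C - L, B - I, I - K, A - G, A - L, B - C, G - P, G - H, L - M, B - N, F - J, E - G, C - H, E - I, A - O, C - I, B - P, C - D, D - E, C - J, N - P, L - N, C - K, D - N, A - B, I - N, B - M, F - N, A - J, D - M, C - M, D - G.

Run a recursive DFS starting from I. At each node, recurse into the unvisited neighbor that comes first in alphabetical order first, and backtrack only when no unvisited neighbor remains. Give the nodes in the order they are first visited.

Visit I
I → B
B → A
A → G
G → D
D → C
C → H
C → J
J → F
F → N
N → L
L → M
N → P
P → O
C → K
D → E

I -> B -> A -> G -> D -> C -> H -> J -> F -> N -> L -> M -> P -> O -> K -> E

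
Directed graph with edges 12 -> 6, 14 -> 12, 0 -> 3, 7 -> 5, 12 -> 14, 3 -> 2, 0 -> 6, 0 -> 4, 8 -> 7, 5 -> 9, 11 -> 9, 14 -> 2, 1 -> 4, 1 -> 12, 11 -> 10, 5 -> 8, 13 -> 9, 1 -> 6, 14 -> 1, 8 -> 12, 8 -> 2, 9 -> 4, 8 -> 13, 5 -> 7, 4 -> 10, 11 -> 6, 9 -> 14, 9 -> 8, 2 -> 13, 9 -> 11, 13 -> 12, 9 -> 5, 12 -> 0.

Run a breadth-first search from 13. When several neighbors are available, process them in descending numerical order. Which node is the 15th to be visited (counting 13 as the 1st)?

Visit 13; enqueue 12, 9 → queue [12, 9]
Visit 12; enqueue 14, 6, 0 → queue [9, 14, 6, 0]
Visit 9; enqueue 11, 8, 5, 4 → queue [14, 6, 0, 11, 8, 5, 4]
Visit 14; enqueue 2, 1 → queue [6, 0, 11, 8, 5, 4, 2, 1]
Visit 6 → queue [0, 11, 8, 5, 4, 2, 1]
Visit 0; enqueue 3 → queue [11, 8, 5, 4, 2, 1, 3]
Visit 11; enqueue 10 → queue [8, 5, 4, 2, 1, 3, 10]
Visit 8; enqueue 7 → queue [5, 4, 2, 1, 3, 10, 7]
Visit 5 → queue [4, 2, 1, 3, 10, 7]
Visit 4 → queue [2, 1, 3, 10, 7]
Visit 2 → queue [1, 3, 10, 7]
Visit 1 → queue [3, 10, 7]
Visit 3 → queue [10, 7]
Visit 10 → queue [7]
Visit 7 → queue []

Visit order: 13, 12, 9, 14, 6, 0, 11, 8, 5, 4, 2, 1, 3, 10, 7

7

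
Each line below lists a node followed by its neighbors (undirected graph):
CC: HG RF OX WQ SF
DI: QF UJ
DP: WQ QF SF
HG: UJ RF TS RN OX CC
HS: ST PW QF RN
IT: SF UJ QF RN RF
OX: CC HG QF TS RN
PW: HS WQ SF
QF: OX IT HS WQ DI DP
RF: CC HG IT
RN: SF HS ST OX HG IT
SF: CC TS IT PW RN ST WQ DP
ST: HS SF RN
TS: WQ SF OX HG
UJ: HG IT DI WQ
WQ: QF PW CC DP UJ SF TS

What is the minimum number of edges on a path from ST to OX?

Level 0: ST
Level 1: HS, RN, SF
Level 2: CC, DP, HG, IT, OX, PW, QF, TS, WQ
Level 3: DI, RF, UJ
OX first appears at level 2.

2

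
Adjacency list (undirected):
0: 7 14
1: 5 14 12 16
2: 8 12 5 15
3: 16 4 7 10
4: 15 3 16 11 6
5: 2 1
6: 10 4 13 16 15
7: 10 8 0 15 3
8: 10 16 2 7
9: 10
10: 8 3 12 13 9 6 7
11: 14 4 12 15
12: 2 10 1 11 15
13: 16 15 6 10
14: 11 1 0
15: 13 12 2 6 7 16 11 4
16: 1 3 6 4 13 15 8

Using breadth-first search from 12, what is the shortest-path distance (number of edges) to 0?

3

Level 0: 12
Level 1: 1, 2, 10, 11, 15
Level 2: 3, 4, 5, 6, 7, 8, 9, 13, 14, 16
Level 3: 0
0 first appears at level 3.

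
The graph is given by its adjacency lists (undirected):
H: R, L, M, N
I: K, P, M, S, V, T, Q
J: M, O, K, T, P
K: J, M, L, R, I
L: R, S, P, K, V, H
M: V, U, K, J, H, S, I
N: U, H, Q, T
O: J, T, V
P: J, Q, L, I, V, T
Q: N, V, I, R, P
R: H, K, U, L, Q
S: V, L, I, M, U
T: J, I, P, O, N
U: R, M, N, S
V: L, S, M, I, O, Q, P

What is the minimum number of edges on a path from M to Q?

Level 0: M
Level 1: H, I, J, K, S, U, V
Level 2: L, N, O, P, Q, R, T
Q first appears at level 2.

2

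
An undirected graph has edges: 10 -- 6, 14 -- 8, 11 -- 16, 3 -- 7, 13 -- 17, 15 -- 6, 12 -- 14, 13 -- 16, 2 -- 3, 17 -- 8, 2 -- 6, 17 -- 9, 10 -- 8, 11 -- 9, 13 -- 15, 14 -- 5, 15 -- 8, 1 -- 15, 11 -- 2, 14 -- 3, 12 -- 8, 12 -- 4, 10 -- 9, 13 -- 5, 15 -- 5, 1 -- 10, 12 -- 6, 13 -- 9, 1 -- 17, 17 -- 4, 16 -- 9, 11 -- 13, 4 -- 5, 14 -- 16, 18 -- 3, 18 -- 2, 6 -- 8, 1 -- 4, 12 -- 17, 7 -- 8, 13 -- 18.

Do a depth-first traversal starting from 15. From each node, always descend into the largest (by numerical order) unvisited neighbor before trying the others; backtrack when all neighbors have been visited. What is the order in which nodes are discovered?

15 13 18 3 14 16 11 9 17 12 8 10 6 2 1 4 5 7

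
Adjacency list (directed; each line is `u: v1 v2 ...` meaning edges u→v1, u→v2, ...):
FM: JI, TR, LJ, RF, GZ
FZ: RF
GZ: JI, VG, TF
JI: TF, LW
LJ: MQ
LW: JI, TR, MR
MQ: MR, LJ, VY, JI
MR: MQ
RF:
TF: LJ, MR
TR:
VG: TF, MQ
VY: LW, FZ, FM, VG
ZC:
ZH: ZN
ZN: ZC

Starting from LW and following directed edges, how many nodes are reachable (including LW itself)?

BFS from LW visits: LW, JI, TR, MR, TF, MQ, LJ, VY, FZ, FM, VG, RF, GZ
Reachable nodes: 13 of 16 total.

13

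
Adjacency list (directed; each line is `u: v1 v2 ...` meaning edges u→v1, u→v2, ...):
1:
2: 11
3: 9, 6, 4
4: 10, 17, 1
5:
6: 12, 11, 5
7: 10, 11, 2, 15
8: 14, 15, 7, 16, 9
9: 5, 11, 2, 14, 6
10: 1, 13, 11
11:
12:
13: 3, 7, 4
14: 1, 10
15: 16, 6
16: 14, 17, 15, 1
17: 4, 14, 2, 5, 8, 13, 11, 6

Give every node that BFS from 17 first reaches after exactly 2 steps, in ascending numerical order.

1, 3, 7, 9, 10, 12, 15, 16

Level 0: 17
Level 1: 2, 4, 5, 6, 8, 11, 13, 14
Level 2: 1, 3, 7, 9, 10, 12, 15, 16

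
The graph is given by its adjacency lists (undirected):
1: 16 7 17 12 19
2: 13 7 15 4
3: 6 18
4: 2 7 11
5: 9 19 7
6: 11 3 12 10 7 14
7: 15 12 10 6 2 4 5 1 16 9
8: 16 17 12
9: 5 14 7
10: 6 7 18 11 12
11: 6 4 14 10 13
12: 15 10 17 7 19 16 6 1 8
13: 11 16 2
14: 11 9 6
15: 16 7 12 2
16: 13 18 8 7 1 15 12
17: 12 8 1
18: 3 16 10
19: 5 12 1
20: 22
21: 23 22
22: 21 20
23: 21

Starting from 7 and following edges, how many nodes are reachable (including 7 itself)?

19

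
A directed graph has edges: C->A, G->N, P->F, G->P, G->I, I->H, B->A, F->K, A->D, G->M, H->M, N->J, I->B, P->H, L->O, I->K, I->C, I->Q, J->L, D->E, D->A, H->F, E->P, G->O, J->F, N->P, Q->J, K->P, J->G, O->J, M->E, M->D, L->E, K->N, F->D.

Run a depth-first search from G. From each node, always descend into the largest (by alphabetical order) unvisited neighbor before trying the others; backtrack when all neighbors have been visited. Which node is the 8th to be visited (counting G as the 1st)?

F

Visit G
G → P
P → H
H → M
M → E
M → D
D → A
H → F
F → K
K → N
N → J
J → L
L → O
G → I
I → Q
I → C
I → B

Visit order: G, P, H, M, E, D, A, F, K, N, J, L, O, I, Q, C, B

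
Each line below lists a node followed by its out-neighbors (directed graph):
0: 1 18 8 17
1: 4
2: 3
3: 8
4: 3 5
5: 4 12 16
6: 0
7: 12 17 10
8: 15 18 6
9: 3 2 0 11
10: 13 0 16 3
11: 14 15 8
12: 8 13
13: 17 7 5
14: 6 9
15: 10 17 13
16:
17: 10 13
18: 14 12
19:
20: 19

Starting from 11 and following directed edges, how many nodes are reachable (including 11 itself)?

19

BFS from 11 visits: 11, 14, 15, 8, 6, 9, 10, 17, 13, 18, 0, 3, 2, 16, 7, 5, 12, 1, 4
Reachable nodes: 19 of 21 total.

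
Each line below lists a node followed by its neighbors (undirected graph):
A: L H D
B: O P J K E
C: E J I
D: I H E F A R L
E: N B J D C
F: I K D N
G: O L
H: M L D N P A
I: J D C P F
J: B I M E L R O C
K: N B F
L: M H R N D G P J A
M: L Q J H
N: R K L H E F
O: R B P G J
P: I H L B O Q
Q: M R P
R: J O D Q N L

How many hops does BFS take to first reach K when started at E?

2

Level 0: E
Level 1: B, C, D, J, N
Level 2: A, F, H, I, K, L, M, O, P, R
Level 3: G, Q
K first appears at level 2.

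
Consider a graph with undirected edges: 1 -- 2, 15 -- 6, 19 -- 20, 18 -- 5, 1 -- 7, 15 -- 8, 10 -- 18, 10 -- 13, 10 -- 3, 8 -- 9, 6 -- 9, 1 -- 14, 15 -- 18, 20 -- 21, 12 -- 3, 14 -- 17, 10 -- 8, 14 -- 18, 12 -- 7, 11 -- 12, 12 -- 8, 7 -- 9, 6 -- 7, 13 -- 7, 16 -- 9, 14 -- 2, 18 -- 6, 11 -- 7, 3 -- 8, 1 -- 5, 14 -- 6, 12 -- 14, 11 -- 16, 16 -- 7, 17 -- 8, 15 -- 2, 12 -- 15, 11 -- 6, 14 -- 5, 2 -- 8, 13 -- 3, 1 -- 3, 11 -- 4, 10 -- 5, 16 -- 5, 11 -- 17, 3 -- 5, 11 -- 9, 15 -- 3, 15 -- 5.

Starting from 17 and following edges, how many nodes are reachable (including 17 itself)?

18

BFS from 17 visits: 17, 8, 11, 14, 2, 3, 9, 10, 12, 15, 4, 6, 7, 16, 1, 5, 18, 13
Reachable nodes: 18 of 21 total.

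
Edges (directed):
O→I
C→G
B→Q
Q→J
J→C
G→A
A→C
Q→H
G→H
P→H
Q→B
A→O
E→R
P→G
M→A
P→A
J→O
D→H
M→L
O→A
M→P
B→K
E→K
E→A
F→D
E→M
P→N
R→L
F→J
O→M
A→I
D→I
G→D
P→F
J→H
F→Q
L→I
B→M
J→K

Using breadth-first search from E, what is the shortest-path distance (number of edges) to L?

Level 0: E
Level 1: A, K, M, R
Level 2: C, I, L, O, P
Level 3: F, G, H, N
Level 4: D, J, Q
Level 5: B
L first appears at level 2.

2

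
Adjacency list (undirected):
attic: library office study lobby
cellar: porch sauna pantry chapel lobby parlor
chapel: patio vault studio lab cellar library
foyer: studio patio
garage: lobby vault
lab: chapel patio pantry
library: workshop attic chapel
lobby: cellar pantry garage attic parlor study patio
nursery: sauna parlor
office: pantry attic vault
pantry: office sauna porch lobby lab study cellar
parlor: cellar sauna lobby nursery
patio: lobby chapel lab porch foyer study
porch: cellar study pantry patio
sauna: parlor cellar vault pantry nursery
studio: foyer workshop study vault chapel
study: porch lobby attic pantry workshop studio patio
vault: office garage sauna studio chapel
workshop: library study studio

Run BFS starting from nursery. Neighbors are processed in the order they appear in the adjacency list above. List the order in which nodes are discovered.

nursery, sauna, parlor, cellar, vault, pantry, lobby, porch, chapel, office, garage, studio, lab, study, attic, patio, library, foyer, workshop

Visit nursery; enqueue sauna, parlor → queue [sauna, parlor]
Visit sauna; enqueue cellar, vault, pantry → queue [parlor, cellar, vault, pantry]
Visit parlor; enqueue lobby → queue [cellar, vault, pantry, lobby]
Visit cellar; enqueue porch, chapel → queue [vault, pantry, lobby, porch, chapel]
Visit vault; enqueue office, garage, studio → queue [pantry, lobby, porch, chapel, office, garage, studio]
Visit pantry; enqueue lab, study → queue [lobby, porch, chapel, office, garage, studio, lab, study]
Visit lobby; enqueue attic, patio → queue [porch, chapel, office, garage, studio, lab, study, attic, patio]
Visit porch → queue [chapel, office, garage, studio, lab, study, attic, patio]
Visit chapel; enqueue library → queue [office, garage, studio, lab, study, attic, patio, library]
Visit office → queue [garage, studio, lab, study, attic, patio, library]
Visit garage → queue [studio, lab, study, attic, patio, library]
Visit studio; enqueue foyer, workshop → queue [lab, study, attic, patio, library, foyer, workshop]
Visit lab → queue [study, attic, patio, library, foyer, workshop]
Visit study → queue [attic, patio, library, foyer, workshop]
Visit attic → queue [patio, library, foyer, workshop]
Visit patio → queue [library, foyer, workshop]
Visit library → queue [foyer, workshop]
Visit foyer → queue [workshop]
Visit workshop → queue []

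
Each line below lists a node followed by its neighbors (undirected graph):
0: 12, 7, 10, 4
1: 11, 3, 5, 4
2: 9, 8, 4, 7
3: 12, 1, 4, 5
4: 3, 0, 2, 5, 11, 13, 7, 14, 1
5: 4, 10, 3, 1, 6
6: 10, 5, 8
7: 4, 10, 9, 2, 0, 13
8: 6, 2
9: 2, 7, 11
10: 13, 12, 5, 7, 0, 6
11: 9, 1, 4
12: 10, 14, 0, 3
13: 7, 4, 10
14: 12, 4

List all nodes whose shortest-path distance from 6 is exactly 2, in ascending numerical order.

0, 1, 2, 3, 4, 7, 12, 13

Level 0: 6
Level 1: 5, 8, 10
Level 2: 0, 1, 2, 3, 4, 7, 12, 13
Level 3: 9, 11, 14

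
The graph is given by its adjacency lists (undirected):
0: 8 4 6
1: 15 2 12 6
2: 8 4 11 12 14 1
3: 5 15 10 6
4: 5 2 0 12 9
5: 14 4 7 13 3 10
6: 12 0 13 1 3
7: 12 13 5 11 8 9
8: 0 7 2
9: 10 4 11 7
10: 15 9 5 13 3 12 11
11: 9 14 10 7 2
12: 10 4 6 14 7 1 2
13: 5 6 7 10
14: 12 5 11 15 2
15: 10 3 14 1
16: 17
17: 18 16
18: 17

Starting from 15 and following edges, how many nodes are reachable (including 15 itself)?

BFS from 15 visits: 15, 14, 10, 3, 1, 12, 11, 5, 2, 13, 9, 6, 7, 4, 8, 0
Reachable nodes: 16 of 19 total.

16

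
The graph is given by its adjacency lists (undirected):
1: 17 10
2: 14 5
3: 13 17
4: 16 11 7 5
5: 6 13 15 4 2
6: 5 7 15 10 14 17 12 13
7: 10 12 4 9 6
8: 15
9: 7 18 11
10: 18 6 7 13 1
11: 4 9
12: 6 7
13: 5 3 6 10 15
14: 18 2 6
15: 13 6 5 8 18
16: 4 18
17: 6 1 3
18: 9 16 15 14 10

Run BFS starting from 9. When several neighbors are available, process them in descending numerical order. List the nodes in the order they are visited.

9 -> 18 -> 11 -> 7 -> 16 -> 15 -> 14 -> 10 -> 4 -> 12 -> 6 -> 13 -> 8 -> 5 -> 2 -> 1 -> 17 -> 3

Visit 9; enqueue 18, 11, 7 → queue [18, 11, 7]
Visit 18; enqueue 16, 15, 14, 10 → queue [11, 7, 16, 15, 14, 10]
Visit 11; enqueue 4 → queue [7, 16, 15, 14, 10, 4]
Visit 7; enqueue 12, 6 → queue [16, 15, 14, 10, 4, 12, 6]
Visit 16 → queue [15, 14, 10, 4, 12, 6]
Visit 15; enqueue 13, 8, 5 → queue [14, 10, 4, 12, 6, 13, 8, 5]
Visit 14; enqueue 2 → queue [10, 4, 12, 6, 13, 8, 5, 2]
Visit 10; enqueue 1 → queue [4, 12, 6, 13, 8, 5, 2, 1]
Visit 4 → queue [12, 6, 13, 8, 5, 2, 1]
Visit 12 → queue [6, 13, 8, 5, 2, 1]
Visit 6; enqueue 17 → queue [13, 8, 5, 2, 1, 17]
Visit 13; enqueue 3 → queue [8, 5, 2, 1, 17, 3]
Visit 8 → queue [5, 2, 1, 17, 3]
Visit 5 → queue [2, 1, 17, 3]
Visit 2 → queue [1, 17, 3]
Visit 1 → queue [17, 3]
Visit 17 → queue [3]
Visit 3 → queue []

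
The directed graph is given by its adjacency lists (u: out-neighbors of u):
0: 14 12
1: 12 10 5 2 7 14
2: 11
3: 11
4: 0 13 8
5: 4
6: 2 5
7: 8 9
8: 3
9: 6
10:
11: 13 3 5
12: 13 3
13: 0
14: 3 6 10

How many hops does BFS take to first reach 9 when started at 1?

Level 0: 1
Level 1: 2, 5, 7, 10, 12, 14
Level 2: 3, 4, 6, 8, 9, 11, 13
Level 3: 0
9 first appears at level 2.

2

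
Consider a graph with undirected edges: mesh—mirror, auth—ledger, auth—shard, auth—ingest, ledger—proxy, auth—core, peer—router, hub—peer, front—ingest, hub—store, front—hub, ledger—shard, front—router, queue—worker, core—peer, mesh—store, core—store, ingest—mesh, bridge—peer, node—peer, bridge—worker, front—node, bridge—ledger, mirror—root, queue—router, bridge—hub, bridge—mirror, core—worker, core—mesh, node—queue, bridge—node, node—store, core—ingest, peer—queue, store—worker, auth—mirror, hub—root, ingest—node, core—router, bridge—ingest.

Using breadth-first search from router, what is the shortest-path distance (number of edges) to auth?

2

Level 0: router
Level 1: core, front, peer, queue
Level 2: auth, bridge, hub, ingest, mesh, node, store, worker
Level 3: ledger, mirror, root, shard
Level 4: proxy
auth first appears at level 2.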